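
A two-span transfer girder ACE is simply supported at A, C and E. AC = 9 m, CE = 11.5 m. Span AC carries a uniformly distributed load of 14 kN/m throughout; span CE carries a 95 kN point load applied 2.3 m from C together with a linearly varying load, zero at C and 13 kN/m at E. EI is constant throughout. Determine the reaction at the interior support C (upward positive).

R_C = 204.9 kN

Release continuity at C by inserting a hinge; the redundant is the internal moment M_C. The primary structure is two simply-supported spans AC and CE.
End slopes at the hinge C, treating each span as simply supported:
  span AC: UDL 14: wL³/(24EI) = 425.2/EI
  span CE: point load 95 at a = 2.3: Pab(L + b)/(6LEI) = 603.1/EI
  span CE: triangular load, peak 13: 7w₀L³/(360EI) = 384.4/EI
  relative rotation θ_0 = (425.2 + 987.5)/EI = 1413/EI
A unit hogging moment at C produces rotation L₁/(3EI) + L₂/(3EI) = 6.833/EI.
Slope continuity at C: θ_0 = M_C·6.833/EI, so M_C = 1413/6.833 = 206.7 kN·m (hogging).
Span AC, ΣM about A with M_C applied at C: R_C^{AC}·9 = 567 + 206.7, so R_C^{AC} = 85.97 kN and R_A = 126 − 85.97 = 40.03 kN.
Span CE, ΣM about E: R_C^{CE}·11.5 = 1161 + 206.7, so R_C^{CE} = 118.9 kN and R_E = 169.8 − 118.9 = 50.86 kN.
R_C = 85.97 + 118.9 = 204.9 kN.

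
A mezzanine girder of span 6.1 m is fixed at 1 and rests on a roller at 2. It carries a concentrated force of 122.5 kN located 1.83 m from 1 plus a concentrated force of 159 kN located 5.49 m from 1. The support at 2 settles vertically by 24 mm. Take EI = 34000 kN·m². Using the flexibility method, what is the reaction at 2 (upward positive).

Choose R_2 as the redundant. The primary structure is the cantilever fixed at 1.
Primary-structure tip deflection at 2 by superposition:
  point load 122.5 at a = 1.83: Pa²(3L − a)/(6EI) = 1126/EI
  point load 159 at a = 5.49: Pa²(3L − a)/(6EI) = 10232/EI
  δ_0 = 11358/EI
Flexibility coefficient — unit upward force at 2: δ_{22} = L³/(3EI) = 75.66/EI.
With EI = 34000 kN·m²: δ_0 = 0.33405 m and δ_{22} = 0.002225 m/kN.
Compatibility — the beam at 2 must follow the support down by 0.024 m: δ_0 − R_2·δ_{22} = 0.024, so R_2 = (0.33405 − 0.024)/0.002225 = 139.3 kN.

R_2 = 139.3 kN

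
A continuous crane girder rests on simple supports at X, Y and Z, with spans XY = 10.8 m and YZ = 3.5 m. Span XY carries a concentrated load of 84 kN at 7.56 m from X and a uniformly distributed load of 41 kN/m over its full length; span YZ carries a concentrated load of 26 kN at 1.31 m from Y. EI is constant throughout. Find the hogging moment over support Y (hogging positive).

Take M_Y as the redundant. Released structure: two simple spans XY and YZ with a hinge at Y.
Discontinuity in slope at Y on the released structure — sum the simple-span end rotations:
  span XY: point load 84 at a = 7.56: Pab(L + a)/(6LEI) = 583/EI
  span XY: UDL 41: wL³/(24EI) = 2152/EI
  span YZ: point load 26 at a = 1.31: Pab(L + b)/(6LEI) = 20.21/EI
  relative rotation θ_0 = (2735 + 20.21)/EI = 2755/EI
A unit hogging moment at Y produces rotation L₁/(3EI) + L₂/(3EI) = 4.767/EI.
Slope continuity at Y: θ_0 = M_Y·4.767/EI, so M_Y = 2755/4.767 = 578 kN·m (hogging).

M_Y = 578 kN·m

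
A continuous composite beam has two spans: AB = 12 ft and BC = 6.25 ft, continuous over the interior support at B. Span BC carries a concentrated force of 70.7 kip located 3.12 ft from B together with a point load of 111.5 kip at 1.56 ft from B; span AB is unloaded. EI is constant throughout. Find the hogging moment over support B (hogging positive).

M_B = 67.51 kip·ft

Insert a hinge at B; M_B is the redundant, and each span becomes simply supported.
End slopes at the hinge B, treating each span as simply supported:
  span BC: point load 70.7 at a = 3.12: Pab(L + b)/(6LEI) = 172.7/EI
  span BC: point load 111.5 at a = 1.56: Pab(L + b)/(6LEI) = 238/EI
  relative rotation θ_0 = (0 + 410.7)/EI = 410.7/EI
A unit hogging moment at B produces rotation L₁/(3EI) + L₂/(3EI) = 6.083/EI.
Slope continuity at B: θ_0 = M_B·6.083/EI, so M_B = 410.7/6.083 = 67.51 kip·ft (hogging).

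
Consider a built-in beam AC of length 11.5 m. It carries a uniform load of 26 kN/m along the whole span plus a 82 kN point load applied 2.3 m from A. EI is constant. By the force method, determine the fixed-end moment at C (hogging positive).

Release both end moments; the primary structure is a simply-supported span AC with redundants M_A and M_C.
On the primary (simply-supported) span, the end slopes from the loading are:
  at A: UDL 26: wL³/(24EI) = 1648/EI
  at C: UDL 26: wL³/(24EI) = 1648/EI
  at A: point load 82 at a = 2.3: Pab(L + b)/(6LEI) = 520.5/EI
  at C: point load 82 at a = 2.3: Pab(L + a)/(6LEI) = 347/EI
  θ_A0 = 2168/EI,  θ_C0 = 1995/EI
Flexibility coefficients: a unit moment at one end gives L/(3EI) there and L/(6EI) at the far end, so f₁₁ = f₂₂ = 3.833/EI and f₁₂ = f₂₁ = 1.917/EI.
Compatibility — zero rotation at each built-in end:
  3.833 M_A + 1.917 M_C = 2168
  1.917 M_A + 3.833 M_C = 1995
Solving the pair gives M_A = 407.2 kN·m and M_C = 316.7 kN·m (hogging).

M_C = 316.7 kN·m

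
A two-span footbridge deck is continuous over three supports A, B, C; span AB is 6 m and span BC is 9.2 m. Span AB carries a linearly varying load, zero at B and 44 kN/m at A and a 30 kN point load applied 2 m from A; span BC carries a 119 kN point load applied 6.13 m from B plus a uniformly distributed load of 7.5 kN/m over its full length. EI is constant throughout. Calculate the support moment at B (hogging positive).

Insert a hinge at B; M_B is the redundant, and each span becomes simply supported.
Rotations at B on the released spans (each span's end-slope, ×1/EI):
  span AB: triangular load, peak 44: 7w₀L³/(360EI) = 184.8/EI
  span AB: point load 30 at a = 2: Pab(L + a)/(6LEI) = 53.33/EI
  span BC: point load 119 at a = 6.13: Pab(L + b)/(6LEI) = 497.8/EI
  span BC: UDL 7.5: wL³/(24EI) = 243.3/EI
  relative rotation θ_0 = (238.1 + 741.1)/EI = 979.3/EI
A unit hogging moment at B produces rotation L₁/(3EI) + L₂/(3EI) = 5.067/EI.
Slope continuity at B: θ_0 = M_B·5.067/EI, so M_B = 979.3/5.067 = 193.3 kN·m (hogging).

M_B = 193.3 kN·m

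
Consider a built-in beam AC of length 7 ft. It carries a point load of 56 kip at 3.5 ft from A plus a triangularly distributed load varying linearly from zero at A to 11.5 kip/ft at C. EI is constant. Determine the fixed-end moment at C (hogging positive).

M_C = 77.17 kip·ft

Release both end moments; the primary structure is a simply-supported span AC with redundants M_A and M_C.
End rotations of the released simple span under the applied load (×1/EI):
  at A: point load 56 at a = 3.5: Pab(L + b)/(6LEI) = 171.5/EI
  at C: point load 56 at a = 3.5: Pab(L + a)/(6LEI) = 171.5/EI
  at A: triangular load, peak 11.5: 7w₀L³/(360EI) = 76.7/EI
  at C: triangular load, peak 11.5: w₀L³/(45EI) = 87.66/EI
  θ_A0 = 248.2/EI,  θ_C0 = 259.2/EI
Flexibility coefficients: a unit moment at one end gives L/(3EI) there and L/(6EI) at the far end, so f₁₁ = f₂₂ = 2.333/EI and f₁₂ = f₂₁ = 1.167/EI.
Compatibility — zero rotation at each built-in end:
  2.333 M_A + 1.167 M_C = 248.2
  1.167 M_A + 2.333 M_C = 259.2
Solving the pair gives M_A = 67.78 kip·ft and M_C = 77.17 kip·ft (hogging).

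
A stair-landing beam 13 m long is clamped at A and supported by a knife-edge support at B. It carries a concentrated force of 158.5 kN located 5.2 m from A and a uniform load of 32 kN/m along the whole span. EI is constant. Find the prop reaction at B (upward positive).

R_B = 189 kN

Take the reaction at B as the redundant and release it; the primary structure is a cantilever fixed at A.
Primary-structure tip deflection at B by superposition:
  point load 158.5 at a = 5.2: Pa²(3L − a)/(6EI) = 24144/EI
  UDL 32: wL⁴/(8EI) = 114244/EI
  δ_0 = 138388/EI
Tip deflection under a unit load at B: L³/(3EI) = 732.3/EI.
The prop prevents deflection at B: R_B = δ_0/δ_{BB} = 138388/732.3 = 189 kN.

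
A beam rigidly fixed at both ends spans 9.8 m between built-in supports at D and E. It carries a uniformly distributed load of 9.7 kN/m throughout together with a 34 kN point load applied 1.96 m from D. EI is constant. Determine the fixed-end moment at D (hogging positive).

Take the two fixed-end moments M_D, M_E as redundants; the released structure is the simple span DE.
End rotations of the released simple span under the applied load (×1/EI):
  at D: UDL 9.7: wL³/(24EI) = 380.4/EI
  at E: UDL 9.7: wL³/(24EI) = 380.4/EI
  at D: point load 34 at a = 1.96: Pab(L + b)/(6LEI) = 156.7/EI
  at E: point load 34 at a = 1.96: Pab(L + a)/(6LEI) = 104.5/EI
  θ_D0 = 537.1/EI,  θ_E0 = 484.9/EI
Flexibility coefficients: a unit moment at one end gives L/(3EI) there and L/(6EI) at the far end, so f₁₁ = f₂₂ = 3.267/EI and f₁₂ = f₂₁ = 1.633/EI.
Compatibility — zero rotation at each built-in end:
  3.267 M_D + 1.633 M_E = 537.1
  1.633 M_D + 3.267 M_E = 484.9
Solving the pair gives M_D = 120.3 kN·m and M_E = 88.29 kN·m (hogging).

M_D = 120.3 kN·m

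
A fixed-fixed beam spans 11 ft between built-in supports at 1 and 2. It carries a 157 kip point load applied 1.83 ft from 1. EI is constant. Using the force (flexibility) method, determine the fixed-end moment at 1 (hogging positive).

M_1 = 199.7 kip·ft

Take the two fixed-end moments M_1, M_2 as redundants; the released structure is the simple span 12.
End rotations of the released simple span under the applied load (×1/EI):
  at 1: point load 157 at a = 1.83: Pab(L + b)/(6LEI) = 805.2/EI
  at 2: point load 157 at a = 1.83: Pab(L + a)/(6LEI) = 512.2/EI
  θ_10 = 805.2/EI,  θ_20 = 512.2/EI
Flexibility coefficients: a unit moment at one end gives L/(3EI) there and L/(6EI) at the far end, so f₁₁ = f₂₂ = 3.667/EI and f₁₂ = f₂₁ = 1.833/EI.
Compatibility — zero rotation at each built-in end:
  3.667 M_1 + 1.833 M_2 = 805.2
  1.833 M_1 + 3.667 M_2 = 512.2
Solving the pair gives M_1 = 199.7 kip·ft and M_2 = 39.85 kip·ft (hogging).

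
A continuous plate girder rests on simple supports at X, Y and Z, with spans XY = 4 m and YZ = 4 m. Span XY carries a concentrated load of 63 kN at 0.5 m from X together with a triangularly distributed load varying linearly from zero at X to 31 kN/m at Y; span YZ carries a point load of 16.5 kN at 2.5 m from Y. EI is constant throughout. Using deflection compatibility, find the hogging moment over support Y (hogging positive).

M_Y = 29.6 kN·m

Release continuity at Y by inserting a hinge; the redundant is the internal moment M_Y. The primary structure is two simply-supported spans XY and YZ.
End slopes at the hinge Y, treating each span as simply supported:
  span XY: point load 63 at a = 0.5: Pab(L + a)/(6LEI) = 20.67/EI
  span XY: triangular load, peak 31: w₀L³/(45EI) = 44.09/EI
  span YZ: point load 16.5 at a = 2.5: Pab(L + b)/(6LEI) = 14.18/EI
  relative rotation θ_0 = (64.76 + 14.18)/EI = 78.94/EI
A unit hogging moment at Y produces rotation L₁/(3EI) + L₂/(3EI) = 2.667/EI.
Slope continuity at Y: θ_0 = M_Y·2.667/EI, so M_Y = 78.94/2.667 = 29.6 kN·m (hogging).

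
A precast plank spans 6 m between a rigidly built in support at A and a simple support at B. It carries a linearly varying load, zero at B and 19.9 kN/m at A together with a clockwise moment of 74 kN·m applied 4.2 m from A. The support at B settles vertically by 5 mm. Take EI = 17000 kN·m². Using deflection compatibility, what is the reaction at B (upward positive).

Choose R_B as the redundant. The primary structure is the cantilever fixed at A.
Free-end deflection of the primary structure under the applied loading (downward +):
  triangular load, peak 19.9 at the fixed end: w₀L⁴/(30EI) = 859.7/EI
  clockwise couple 74 at a = 4.2: M₀a(2L − a)/(2EI) = 1212/EI
  δ_0 = 2072/EI
Flexibility coefficient — unit upward force at B: δ_{BB} = L³/(3EI) = 72/EI.
With EI = 17000 kN·m²: δ_0 = 0.12187 m and δ_{BB} = 0.004235 m/kN.
Compatibility — the beam at B must follow the support down by 0.005 m: δ_0 − R_B·δ_{BB} = 0.005, so R_B = (0.12187 − 0.005)/0.004235 = 27.59 kN.

R_B = 27.59 kN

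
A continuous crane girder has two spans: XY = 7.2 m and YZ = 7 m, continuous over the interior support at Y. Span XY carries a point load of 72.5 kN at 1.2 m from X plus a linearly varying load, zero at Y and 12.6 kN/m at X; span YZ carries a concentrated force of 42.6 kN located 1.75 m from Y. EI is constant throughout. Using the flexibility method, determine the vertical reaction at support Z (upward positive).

Take M_Y as the redundant. Released structure: two simple spans XY and YZ with a hinge at Y.
Discontinuity in slope at Y on the released structure — sum the simple-span end rotations:
  span XY: point load 72.5 at a = 1.2: Pab(L + a)/(6LEI) = 101.5/EI
  span XY: triangular load, peak 12.6: 7w₀L³/(360EI) = 91.45/EI
  span YZ: point load 42.6 at a = 1.75: Pab(L + b)/(6LEI) = 114.2/EI
  relative rotation θ_0 = (192.9 + 114.2)/EI = 307.1/EI
A unit hogging moment at Y produces rotation L₁/(3EI) + L₂/(3EI) = 4.733/EI.
Slope continuity at Y: θ_0 = M_Y·4.733/EI, so M_Y = 307.1/4.733 = 64.88 kN·m (hogging).
Span YZ, ΣM about Z: R_Y^{YZ}·7 = 223.7 + 64.88, so R_Y^{YZ} = 41.22 kN and R_Z = 42.6 − 41.22 = 1.381 kN.

R_Z = 1.381 kN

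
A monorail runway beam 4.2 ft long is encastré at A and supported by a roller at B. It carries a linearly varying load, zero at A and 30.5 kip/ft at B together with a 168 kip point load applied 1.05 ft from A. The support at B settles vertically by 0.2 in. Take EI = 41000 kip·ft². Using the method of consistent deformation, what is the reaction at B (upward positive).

R_B = 22 kip

Take the reaction at B as the redundant and release it; the primary structure is a cantilever fixed at A.
Free-end deflection of the primary structure under the applied loading (downward +):
  triangular load, peak 30.5 at the free end: 11w₀L⁴/(120EI) = 870/EI
  point load 168 at a = 1.05: Pa²(3L − a)/(6EI) = 356.5/EI
  δ_0 = 1227/EI
Flexibility coefficient — unit upward force at B: δ_{BB} = L³/(3EI) = 24.7/EI.
With EI = 41000 kip·ft²: δ_0 = 0.029915 ft and δ_{BB} = 0.000602 ft/kip.
Compatibility — the beam at B must follow the support down by 0.01667 ft: δ_0 − R_B·δ_{BB} = 0.01667, so R_B = (0.029915 − 0.01667)/0.000602 = 22 kip.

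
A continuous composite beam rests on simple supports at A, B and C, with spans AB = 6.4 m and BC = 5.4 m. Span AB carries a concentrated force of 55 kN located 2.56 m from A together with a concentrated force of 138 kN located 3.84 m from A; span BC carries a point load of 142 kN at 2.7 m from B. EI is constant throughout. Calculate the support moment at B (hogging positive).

Insert a hinge at B; M_B is the redundant, and each span becomes simply supported.
Discontinuity in slope at B on the released structure — sum the simple-span end rotations:
  span AB: point load 55 at a = 2.56: Pab(L + a)/(6LEI) = 126.2/EI
  span AB: point load 138 at a = 3.84: Pab(L + a)/(6LEI) = 361.8/EI
  span BC: point load 142 at a = 2.7: Pab(L + b)/(6LEI) = 258.8/EI
  relative rotation θ_0 = (487.9 + 258.8)/EI = 746.7/EI
A unit hogging moment at B produces rotation L₁/(3EI) + L₂/(3EI) = 3.933/EI.
Slope continuity at B: θ_0 = M_B·3.933/EI, so M_B = 746.7/3.933 = 189.8 kN·m (hogging).

M_B = 189.8 kN·m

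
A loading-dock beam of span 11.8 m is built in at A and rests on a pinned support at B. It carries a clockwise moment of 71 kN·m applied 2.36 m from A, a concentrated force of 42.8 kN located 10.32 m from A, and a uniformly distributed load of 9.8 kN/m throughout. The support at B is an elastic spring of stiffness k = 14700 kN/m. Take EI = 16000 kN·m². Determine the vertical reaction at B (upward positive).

R_B = 81.24 kN

Release the roller at B. Primary structure: cantilever fixed at A.
Primary-structure tip deflection at B by superposition:
  clockwise couple 71 at a = 2.36: M₀a(2L − a)/(2EI) = 1779/EI
  point load 42.8 at a = 10.32: Pa²(3L − a)/(6EI) = 19054/EI
  UDL 9.8: wL⁴/(8EI) = 23750/EI
  δ_0 = 44583/EI
Flexibility coefficient — unit upward force at B: δ_{BB} = L³/(3EI) = 547.7/EI.
With EI = 16000 kN·m²: δ_0 = 2.7865 m and δ_{BB} = 0.03423 m/kN.
Compatibility — the spring shortens by R_B/k under the reaction it provides: δ_0 − R_B·δ_{BB} = R_B/k. With 1/k = 0.000068 m/kN, R_B = δ_0 / (δ_{BB} + 1/k) = 2.7865 / (0.03423 + 0.000068) = 81.24 kN.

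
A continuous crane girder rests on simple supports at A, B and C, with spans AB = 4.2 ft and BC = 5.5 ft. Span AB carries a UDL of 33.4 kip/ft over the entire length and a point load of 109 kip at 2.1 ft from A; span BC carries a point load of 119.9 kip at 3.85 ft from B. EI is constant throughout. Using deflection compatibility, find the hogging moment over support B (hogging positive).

Release continuity at B by inserting a hinge; the redundant is the internal moment M_B. The primary structure is two simply-supported spans AB and BC.
End slopes at the hinge B, treating each span as simply supported:
  span AB: UDL 33.4: wL³/(24EI) = 103.1/EI
  span AB: point load 109 at a = 2.1: Pab(L + a)/(6LEI) = 120.2/EI
  span BC: point load 119.9 at a = 3.85: Pab(L + b)/(6LEI) = 165/EI
  relative rotation θ_0 = (223.3 + 165)/EI = 388.3/EI
A unit hogging moment at B produces rotation L₁/(3EI) + L₂/(3EI) = 3.233/EI.
Slope continuity at B: θ_0 = M_B·3.233/EI, so M_B = 388.3/3.233 = 120.1 kip·ft (hogging).

M_B = 120.1 kip·ft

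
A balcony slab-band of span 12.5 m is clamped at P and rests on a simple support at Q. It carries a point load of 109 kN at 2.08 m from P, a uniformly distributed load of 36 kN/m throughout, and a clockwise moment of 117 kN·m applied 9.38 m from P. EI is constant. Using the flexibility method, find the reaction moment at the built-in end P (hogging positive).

Choose R_Q as the redundant. The primary structure is the cantilever fixed at P.
Deflection at Q on the released cantilever, summing each load's contribution:
  point load 109 at a = 2.08: Pa²(3L − a)/(6EI) = 2784/EI
  UDL 36: wL⁴/(8EI) = 109863/EI
  clockwise couple 117 at a = 9.38: M₀a(2L − a)/(2EI) = 8571/EI
  δ_0 = 121218/EI
Tip deflection under a unit load at Q: L³/(3EI) = 651/EI.
The prop prevents deflection at Q: R_Q = δ_0/δ_{QQ} = 121218/651 = 186.2 kN.
Moment equilibrium about P: M_P = Σ(load moments about P) − R_Q·L = 3156 − 186.2×12.5 = 828.8 kN·m.

M_P = 828.8 kN·m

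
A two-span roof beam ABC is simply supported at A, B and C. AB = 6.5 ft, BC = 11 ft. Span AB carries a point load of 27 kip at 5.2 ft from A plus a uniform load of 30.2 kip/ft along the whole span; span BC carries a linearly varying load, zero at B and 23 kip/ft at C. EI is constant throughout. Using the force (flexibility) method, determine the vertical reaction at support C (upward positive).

R_C = 68.82 kip

Release continuity at B by inserting a hinge; the redundant is the internal moment M_B. The primary structure is two simply-supported spans AB and BC.
Rotations at B on the released spans (each span's end-slope, ×1/EI):
  span AB: point load 27 at a = 5.2: Pab(L + a)/(6LEI) = 54.76/EI
  span AB: UDL 30.2: wL³/(24EI) = 345.6/EI
  span BC: triangular load, peak 23: 7w₀L³/(360EI) = 595.3/EI
  relative rotation θ_0 = (400.3 + 595.3)/EI = 995.6/EI
A unit hogging moment at B produces rotation L₁/(3EI) + L₂/(3EI) = 5.833/EI.
Compatibility: M_B·(L₁+L₂)/(3EI) = θ_0, giving M_B = 170.7 kip·ft (hogging).
Span BC, ΣM about C: R_B^{BC}·11 = 463.8 + 170.7, so R_B^{BC} = 57.68 kip and R_C = 126.5 − 57.68 = 68.82 kip.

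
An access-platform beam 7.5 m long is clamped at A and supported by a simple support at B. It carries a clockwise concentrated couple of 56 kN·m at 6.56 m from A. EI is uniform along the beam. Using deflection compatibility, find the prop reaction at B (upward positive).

Remove the prop at B; the released (primary) structure is a cantilever built in at A.
Deflection at B on the released cantilever, summing each load's contribution:
  clockwise couple 56 at a = 6.56: M₀a(2L − a)/(2EI) = 1550/EI
Flexibility coefficient — unit upward force at B: δ_{BB} = L³/(3EI) = 140.6/EI.
The prop prevents deflection at B: R_B = δ_0/δ_{BB} = 1550/140.6 = 11.02 kN.

R_B = 11.02 kN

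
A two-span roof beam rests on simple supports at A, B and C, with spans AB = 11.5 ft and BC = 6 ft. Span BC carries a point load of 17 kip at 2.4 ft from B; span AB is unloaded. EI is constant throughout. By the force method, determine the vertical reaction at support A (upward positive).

R_A = -0.5839 kip

Insert a hinge at B; M_B is the redundant, and each span becomes simply supported.
End slopes at the hinge B, treating each span as simply supported:
  span BC: point load 17 at a = 2.4: Pab(L + b)/(6LEI) = 39.17/EI
  relative rotation θ_0 = (0 + 39.17)/EI = 39.17/EI
A unit hogging moment at B produces rotation L₁/(3EI) + L₂/(3EI) = 5.833/EI.
Slope continuity at B: θ_0 = M_B·5.833/EI, so M_B = 39.17/5.833 = 6.715 kip·ft (hogging).
Span AB, ΣM about A with M_B applied at B: R_B^{AB}·11.5 = 0 + 6.715, so R_B^{AB} = 0.5839 kip and R_A = 0 − 0.5839 = -0.5839 kip.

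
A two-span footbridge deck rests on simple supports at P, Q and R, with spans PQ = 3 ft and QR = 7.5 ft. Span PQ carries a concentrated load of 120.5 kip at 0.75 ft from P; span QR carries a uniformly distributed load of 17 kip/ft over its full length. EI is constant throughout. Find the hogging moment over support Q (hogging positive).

M_Q = 97.48 kip·ft

Insert a hinge at Q; M_Q is the redundant, and each span becomes simply supported.
Discontinuity in slope at Q on the released structure — sum the simple-span end rotations:
  span PQ: point load 120.5 at a = 0.75: Pab(L + a)/(6LEI) = 42.36/EI
  span QR: UDL 17: wL³/(24EI) = 298.8/EI
  relative rotation θ_0 = (42.36 + 298.8)/EI = 341.2/EI
A unit hogging moment at Q produces rotation L₁/(3EI) + L₂/(3EI) = 3.5/EI.
Compatibility: M_Q·(L₁+L₂)/(3EI) = θ_0, giving M_Q = 97.48 kip·ft (hogging).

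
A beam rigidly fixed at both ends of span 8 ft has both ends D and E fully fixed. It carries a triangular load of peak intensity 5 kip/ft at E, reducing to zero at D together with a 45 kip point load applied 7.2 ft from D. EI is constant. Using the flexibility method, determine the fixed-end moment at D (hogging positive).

M_D = 13.91 kip·ft

Release both end moments; the primary structure is a simply-supported span DE with redundants M_D and M_E.
End rotations of the released simple span under the applied load (×1/EI):
  at D: triangular load, peak 5: 7w₀L³/(360EI) = 49.78/EI
  at E: triangular load, peak 5: w₀L³/(45EI) = 56.89/EI
  at D: point load 45 at a = 7.2: Pab(L + b)/(6LEI) = 47.52/EI
  at E: point load 45 at a = 7.2: Pab(L + a)/(6LEI) = 82.08/EI
  θ_D0 = 97.3/EI,  θ_E0 = 139/EI
Flexibility coefficients: a unit moment at one end gives L/(3EI) there and L/(6EI) at the far end, so f₁₁ = f₂₂ = 2.667/EI and f₁₂ = f₂₁ = 1.333/EI.
Compatibility — zero rotation at each built-in end:
  2.667 M_D + 1.333 M_E = 97.3
  1.333 M_D + 2.667 M_E = 139
Solving the pair gives M_D = 13.91 kip·ft and M_E = 45.16 kip·ft (hogging).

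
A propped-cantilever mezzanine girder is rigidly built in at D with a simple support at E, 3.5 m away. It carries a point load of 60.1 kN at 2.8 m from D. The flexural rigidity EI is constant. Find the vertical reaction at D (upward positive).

R_D = 17.79 kN

Take the reaction at E as the redundant and release it; the primary structure is a cantilever fixed at D.
Downward deflection at the released point E due to the loads:
  point load 60.1 at a = 2.8: Pa²(3L − a)/(6EI) = 604.7/EI
Tip deflection under a unit load at E: L³/(3EI) = 14.29/EI.
The prop prevents deflection at E: R_E = δ_0/δ_{EE} = 604.7/14.29 = 42.31 kN.
Vertical equilibrium: R_D = ΣP − R_E = 60.1 − 42.31 = 17.79 kN.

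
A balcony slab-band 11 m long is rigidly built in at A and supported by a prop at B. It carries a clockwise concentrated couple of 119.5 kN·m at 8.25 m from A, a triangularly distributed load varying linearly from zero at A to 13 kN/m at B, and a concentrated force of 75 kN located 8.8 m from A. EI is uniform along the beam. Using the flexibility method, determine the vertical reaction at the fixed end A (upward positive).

Release the roller at B. Primary structure: cantilever fixed at A.
Primary-structure tip deflection at B by superposition:
  clockwise couple 119.5 at a = 8.25: M₀a(2L − a)/(2EI) = 6778/EI
  triangular load, peak 13 at the free end: 11w₀L⁴/(120EI) = 17447/EI
  point load 75 at a = 8.8: Pa²(3L − a)/(6EI) = 23426/EI
  δ_0 = 47651/EI
Flexibility coefficient — unit upward force at B: δ_{BB} = L³/(3EI) = 443.7/EI.
The prop prevents deflection at B: R_B = δ_0/δ_{BB} = 47651/443.7 = 107.4 kN.
Vertical equilibrium: R_A = ΣP − R_B = 146.5 − 107.4 = 39.1 kN.

R_A = 39.1 kN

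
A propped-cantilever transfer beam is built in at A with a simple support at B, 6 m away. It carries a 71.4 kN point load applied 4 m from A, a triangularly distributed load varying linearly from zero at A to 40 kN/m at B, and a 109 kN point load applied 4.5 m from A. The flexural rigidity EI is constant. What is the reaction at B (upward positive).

Remove the prop at B; the released (primary) structure is a cantilever built in at A.
Free-end deflection of the primary structure under the applied loading (downward +):
  point load 71.4 at a = 4: Pa²(3L − a)/(6EI) = 2666/EI
  triangular load, peak 40 at the free end: 11w₀L⁴/(120EI) = 4752/EI
  point load 109 at a = 4.5: Pa²(3L − a)/(6EI) = 4966/EI
  δ_0 = 12384/EI
Flexibility coefficient — unit upward force at B: δ_{BB} = L³/(3EI) = 72/EI.
The prop prevents deflection at B: R_B = δ_0/δ_{BB} = 12384/72 = 172 kN.

R_B = 172 kN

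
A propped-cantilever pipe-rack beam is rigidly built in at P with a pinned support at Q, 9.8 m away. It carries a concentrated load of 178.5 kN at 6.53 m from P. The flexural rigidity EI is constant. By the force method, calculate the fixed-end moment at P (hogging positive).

M_P = 259.4 kN·m

Release the roller at Q. Primary structure: cantilever fixed at P.
Free-end deflection of the primary structure under the applied loading (downward +):
  point load 178.5 at a = 6.53: Pa²(3L − a)/(6EI) = 29012/EI
Flexibility coefficient — unit upward force at Q: δ_{QQ} = L³/(3EI) = 313.7/EI.
The prop prevents deflection at Q: R_Q = δ_0/δ_{QQ} = 29012/313.7 = 92.47 kN.
Moment equilibrium about P: M_P = Σ(load moments about P) − R_Q·L = 1166 − 92.47×9.8 = 259.4 kN·m.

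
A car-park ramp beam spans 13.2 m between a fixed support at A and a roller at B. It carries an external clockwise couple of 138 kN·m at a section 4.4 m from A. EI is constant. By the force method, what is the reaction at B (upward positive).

R_B = 8.712 kN

Remove the prop at B; the released (primary) structure is a cantilever built in at A.
Primary-structure tip deflection at B by superposition:
  clockwise couple 138 at a = 4.4: M₀a(2L − a)/(2EI) = 6679/EI
Tip deflection under a unit load at B: L³/(3EI) = 766.7/EI.
Compatibility at B: δ_0 − R_B·δ_{BB} = 0, so R_B = 6679/766.7 = 8.712 kN.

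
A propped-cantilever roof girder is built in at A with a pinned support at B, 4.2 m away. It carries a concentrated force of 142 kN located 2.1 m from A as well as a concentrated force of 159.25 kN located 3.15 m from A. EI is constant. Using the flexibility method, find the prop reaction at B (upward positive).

Take the reaction at B as the redundant and release it; the primary structure is a cantilever fixed at A.
Free-end deflection of the primary structure under the applied loading (downward +):
  point load 142 at a = 2.1: Pa²(3L − a)/(6EI) = 1096/EI
  point load 159.25 at a = 3.15: Pa²(3L − a)/(6EI) = 2489/EI
  δ_0 = 3585/EI
Tip deflection under a unit load at B: L³/(3EI) = 24.7/EI.
The prop prevents deflection at B: R_B = δ_0/δ_{BB} = 3585/24.7 = 145.2 kN.

R_B = 145.2 kN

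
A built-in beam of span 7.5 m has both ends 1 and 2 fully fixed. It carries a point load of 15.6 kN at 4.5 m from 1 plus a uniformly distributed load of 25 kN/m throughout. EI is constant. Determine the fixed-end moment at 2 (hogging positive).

M_2 = 134 kN·m

Take the two fixed-end moments M_1, M_2 as redundants; the released structure is the simple span 12.
Simple-span end rotations at 1 and 2 under the given loads:
  at 1: point load 15.6 at a = 4.5: Pab(L + b)/(6LEI) = 49.14/EI
  at 2: point load 15.6 at a = 4.5: Pab(L + a)/(6LEI) = 56.16/EI
  at 1: UDL 25: wL³/(24EI) = 439.5/EI
  at 2: UDL 25: wL³/(24EI) = 439.5/EI
  θ_10 = 488.6/EI,  θ_20 = 495.6/EI
Flexibility coefficients: a unit moment at one end gives L/(3EI) there and L/(6EI) at the far end, so f₁₁ = f₂₂ = 2.5/EI and f₁₂ = f₂₁ = 1.25/EI.
Compatibility — zero rotation at each built-in end:
  2.5 M_1 + 1.25 M_2 = 488.6
  1.25 M_1 + 2.5 M_2 = 495.6
Solving the pair gives M_1 = 128.4 kN·m and M_2 = 134 kN·m (hogging).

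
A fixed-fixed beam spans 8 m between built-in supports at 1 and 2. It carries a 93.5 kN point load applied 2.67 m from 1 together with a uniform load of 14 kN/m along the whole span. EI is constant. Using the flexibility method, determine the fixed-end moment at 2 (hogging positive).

M_2 = 130.2 kN·m

Take the two fixed-end moments M_1, M_2 as redundants; the released structure is the simple span 12.
On the primary (simply-supported) span, the end slopes from the loading are:
  at 1: point load 93.5 at a = 2.67: Pab(L + b)/(6LEI) = 369.5/EI
  at 2: point load 93.5 at a = 2.67: Pab(L + a)/(6LEI) = 295.8/EI
  at 1: UDL 14: wL³/(24EI) = 298.7/EI
  at 2: UDL 14: wL³/(24EI) = 298.7/EI
  θ_10 = 668.2/EI,  θ_20 = 594.4/EI
Flexibility coefficients: a unit moment at one end gives L/(3EI) there and L/(6EI) at the far end, so f₁₁ = f₂₂ = 2.667/EI and f₁₂ = f₂₁ = 1.333/EI.
Compatibility — zero rotation at each built-in end:
  2.667 M_1 + 1.333 M_2 = 668.2
  1.333 M_1 + 2.667 M_2 = 594.4
Solving the pair gives M_1 = 185.5 kN·m and M_2 = 130.2 kN·m (hogging).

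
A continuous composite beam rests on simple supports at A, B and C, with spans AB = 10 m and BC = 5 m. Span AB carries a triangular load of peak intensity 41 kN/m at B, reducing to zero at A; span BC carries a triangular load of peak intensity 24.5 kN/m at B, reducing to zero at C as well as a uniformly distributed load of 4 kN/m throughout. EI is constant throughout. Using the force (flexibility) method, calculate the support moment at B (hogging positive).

M_B = 200 kN·m

Take M_B as the redundant. Released structure: two simple spans AB and BC with a hinge at B.
End slopes at the hinge B, treating each span as simply supported:
  span AB: triangular load, peak 41: w₀L³/(45EI) = 911.1/EI
  span BC: triangular load, peak 24.5: w₀L³/(45EI) = 68.06/EI
  span BC: UDL 4: wL³/(24EI) = 20.83/EI
  relative rotation θ_0 = (911.1 + 88.89)/EI = 1000/EI
A unit hogging moment at B produces rotation L₁/(3EI) + L₂/(3EI) = 5/EI.
Compatibility: M_B·(L₁+L₂)/(3EI) = θ_0, giving M_B = 200 kN·m (hogging).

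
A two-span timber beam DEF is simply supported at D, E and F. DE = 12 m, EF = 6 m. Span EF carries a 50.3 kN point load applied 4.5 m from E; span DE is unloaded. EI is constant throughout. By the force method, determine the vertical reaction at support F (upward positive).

R_F = 35.76 kN

Take M_E as the redundant. Released structure: two simple spans DE and EF with a hinge at E.
Rotations at E on the released spans (each span's end-slope, ×1/EI):
  span EF: point load 50.3 at a = 4.5: Pab(L + b)/(6LEI) = 70.73/EI
  relative rotation θ_0 = (0 + 70.73)/EI = 70.73/EI
A unit hogging moment at E produces rotation L₁/(3EI) + L₂/(3EI) = 6/EI.
Compatibility: M_E·(L₁+L₂)/(3EI) = θ_0, giving M_E = 11.79 kN·m (hogging).
Span EF, ΣM about F: R_E^{EF}·6 = 75.45 + 11.79, so R_E^{EF} = 14.54 kN and R_F = 50.3 − 14.54 = 35.76 kN.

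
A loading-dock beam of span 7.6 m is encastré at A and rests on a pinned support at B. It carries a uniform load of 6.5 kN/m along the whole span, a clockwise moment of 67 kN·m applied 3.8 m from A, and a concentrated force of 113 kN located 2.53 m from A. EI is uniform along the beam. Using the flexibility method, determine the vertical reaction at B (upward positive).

R_B = 45.14 kN

Release the roller at B. Primary structure: cantilever fixed at A.
Primary-structure tip deflection at B by superposition:
  UDL 6.5: wL⁴/(8EI) = 2711/EI
  clockwise couple 67 at a = 3.8: M₀a(2L − a)/(2EI) = 1451/EI
  point load 113 at a = 2.53: Pa²(3L − a)/(6EI) = 2444/EI
  δ_0 = 6605/EI
Tip deflection under a unit load at B: L³/(3EI) = 146.3/EI.
The prop prevents deflection at B: R_B = δ_0/δ_{BB} = 6605/146.3 = 45.14 kN.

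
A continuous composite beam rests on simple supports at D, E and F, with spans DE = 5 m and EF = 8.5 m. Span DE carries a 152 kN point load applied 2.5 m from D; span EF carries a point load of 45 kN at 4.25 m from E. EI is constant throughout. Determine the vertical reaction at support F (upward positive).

Take M_E as the redundant. Released structure: two simple spans DE and EF with a hinge at E.
End slopes at the hinge E, treating each span as simply supported:
  span DE: point load 152 at a = 2.5: Pab(L + a)/(6LEI) = 237.5/EI
  span EF: point load 45 at a = 4.25: Pab(L + b)/(6LEI) = 203.2/EI
  relative rotation θ_0 = (237.5 + 203.2)/EI = 440.7/EI
A unit hogging moment at E produces rotation L₁/(3EI) + L₂/(3EI) = 4.5/EI.
Slope continuity at E: θ_0 = M_E·4.5/EI, so M_E = 440.7/4.5 = 97.93 kN·m (hogging).
Span EF, ΣM about F: R_E^{EF}·8.5 = 191.2 + 97.93, so R_E^{EF} = 34.02 kN and R_F = 45 − 34.02 = 10.98 kN.

R_F = 10.98 kN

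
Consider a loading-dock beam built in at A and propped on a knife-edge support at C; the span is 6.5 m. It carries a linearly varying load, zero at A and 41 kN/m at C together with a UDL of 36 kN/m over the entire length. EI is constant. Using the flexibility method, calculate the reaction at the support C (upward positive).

R_C = 161 kN

Take the reaction at C as the redundant and release it; the primary structure is a cantilever fixed at A.
Free-end deflection of the primary structure under the applied loading (downward +):
  triangular load, peak 41 at the free end: 11w₀L⁴/(120EI) = 6709/EI
  UDL 36: wL⁴/(8EI) = 8033/EI
  δ_0 = 14742/EI
Tip deflection under a unit load at C: L³/(3EI) = 91.54/EI.
The prop prevents deflection at C: R_C = δ_0/δ_{CC} = 14742/91.54 = 161 kN.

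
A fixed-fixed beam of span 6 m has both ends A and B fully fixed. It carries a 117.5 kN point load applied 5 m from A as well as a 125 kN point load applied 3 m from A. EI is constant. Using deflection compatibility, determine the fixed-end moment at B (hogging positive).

Take the two fixed-end moments M_A, M_B as redundants; the released structure is the simple span AB.
End rotations of the released simple span under the applied load (×1/EI):
  at A: point load 117.5 at a = 5: Pab(L + b)/(6LEI) = 114.2/EI
  at B: point load 117.5 at a = 5: Pab(L + a)/(6LEI) = 179.5/EI
  at A: point load 125 at a = 3: Pab(L + b)/(6LEI) = 281.2/EI
  at B: point load 125 at a = 3: Pab(L + a)/(6LEI) = 281.2/EI
  θ_A0 = 395.5/EI,  θ_B0 = 460.8/EI
Flexibility coefficients: a unit moment at one end gives L/(3EI) there and L/(6EI) at the far end, so f₁₁ = f₂₂ = 2/EI and f₁₂ = f₂₁ = 1/EI.
Compatibility — zero rotation at each built-in end:
  2 M_A + 1 M_B = 395.5
  1 M_A + 2 M_B = 460.8
Solving the pair gives M_A = 110.1 kN·m and M_B = 175.3 kN·m (hogging).

M_B = 175.3 kN·m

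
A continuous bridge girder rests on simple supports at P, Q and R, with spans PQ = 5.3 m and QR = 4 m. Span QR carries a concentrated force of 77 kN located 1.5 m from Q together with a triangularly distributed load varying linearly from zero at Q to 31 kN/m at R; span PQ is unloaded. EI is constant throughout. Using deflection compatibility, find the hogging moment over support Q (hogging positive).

Insert a hinge at Q; M_Q is the redundant, and each span becomes simply supported.
Rotations at Q on the released spans (each span's end-slope, ×1/EI):
  span QR: point load 77 at a = 1.5: Pab(L + b)/(6LEI) = 78.2/EI
  span QR: triangular load, peak 31: 7w₀L³/(360EI) = 38.58/EI
  relative rotation θ_0 = (0 + 116.8)/EI = 116.8/EI
A unit hogging moment at Q produces rotation L₁/(3EI) + L₂/(3EI) = 3.1/EI.
Slope continuity at Q: θ_0 = M_Q·3.1/EI, so M_Q = 116.8/3.1 = 37.67 kN·m (hogging).

M_Q = 37.67 kN·m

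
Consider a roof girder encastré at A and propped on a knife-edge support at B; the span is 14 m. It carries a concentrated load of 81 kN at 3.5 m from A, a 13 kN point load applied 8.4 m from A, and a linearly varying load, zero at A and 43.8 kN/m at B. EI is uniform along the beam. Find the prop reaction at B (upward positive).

Release the roller at B. Primary structure: cantilever fixed at A.
Free-end deflection of the primary structure under the applied loading (downward +):
  point load 81 at a = 3.5: Pa²(3L − a)/(6EI) = 6367/EI
  point load 13 at a = 8.4: Pa²(3L − a)/(6EI) = 5137/EI
  triangular load, peak 43.8 at the free end: 11w₀L⁴/(120EI) = 154240/EI
  δ_0 = 165744/EI
Tip deflection under a unit load at B: L³/(3EI) = 914.7/EI.
Compatibility at B: δ_0 − R_B·δ_{BB} = 0, so R_B = 165744/914.7 = 181.2 kN.

R_B = 181.2 kN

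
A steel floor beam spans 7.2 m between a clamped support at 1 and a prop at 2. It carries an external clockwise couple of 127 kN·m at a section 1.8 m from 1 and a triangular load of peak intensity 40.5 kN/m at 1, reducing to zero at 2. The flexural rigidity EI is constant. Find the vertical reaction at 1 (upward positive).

R_1 = 105.1 kN

Release the roller at 2. Primary structure: cantilever fixed at 1.
Downward deflection at the released point 2 due to the loads:
  clockwise couple 127 at a = 1.8: M₀a(2L − a)/(2EI) = 1440/EI
  triangular load, peak 40.5 at the fixed end: w₀L⁴/(30EI) = 3628/EI
  δ_0 = 5068/EI
Tip deflection under a unit load at 2: L³/(3EI) = 124.4/EI.
Compatibility at 2: δ_0 − R_2·δ_{22} = 0, so R_2 = 5068/124.4 = 40.74 kN.
Vertical equilibrium: R_1 = ΣP − R_2 = 145.8 − 40.74 = 105.1 kN.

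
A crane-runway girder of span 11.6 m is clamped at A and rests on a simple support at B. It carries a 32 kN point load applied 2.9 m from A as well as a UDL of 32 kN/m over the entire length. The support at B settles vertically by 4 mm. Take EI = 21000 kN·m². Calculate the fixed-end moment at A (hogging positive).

Take the reaction at B as the redundant and release it; the primary structure is a cantilever fixed at A.
Primary-structure tip deflection at B by superposition:
  point load 32 at a = 2.9: Pa²(3L − a)/(6EI) = 1431/EI
  UDL 32: wL⁴/(8EI) = 72426/EI
  δ_0 = 73856/EI
Tip deflection under a unit load at B: L³/(3EI) = 520.3/EI.
With EI = 21000 kN·m²: δ_0 = 3.517 m and δ_{BB} = 0.024776 m/kN.
Compatibility — the beam at B must follow the support down by 0.004 m: δ_0 − R_B·δ_{BB} = 0.004, so R_B = (3.517 − 0.004)/0.024776 = 141.8 kN.
Moment equilibrium about A: M_A = Σ(load moments about A) − R_B·L = 2246 − 141.8×11.6 = 601 kN·m.

M_A = 601 kN·m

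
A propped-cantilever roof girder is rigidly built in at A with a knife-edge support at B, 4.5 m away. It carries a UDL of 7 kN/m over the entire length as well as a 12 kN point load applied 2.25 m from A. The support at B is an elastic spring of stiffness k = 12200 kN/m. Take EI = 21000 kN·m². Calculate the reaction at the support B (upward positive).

R_B = 14.73 kN

Remove the prop at B; the released (primary) structure is a cantilever built in at A.
Downward deflection at the released point B due to the loads:
  UDL 7: wL⁴/(8EI) = 358.8/EI
  point load 12 at a = 2.25: Pa²(3L − a)/(6EI) = 113.9/EI
  δ_0 = 472.7/EI
Flexibility coefficient — unit upward force at B: δ_{BB} = L³/(3EI) = 30.38/EI.
With EI = 21000 kN·m²: δ_0 = 0.02251 m and δ_{BB} = 0.001446 m/kN.
Compatibility — the spring shortens by R_B/k under the reaction it provides: δ_0 − R_B·δ_{BB} = R_B/k. With 1/k = 0.000082 m/kN, R_B = δ_0 / (δ_{BB} + 1/k) = 0.02251 / (0.001446 + 0.000082) = 14.73 kN.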